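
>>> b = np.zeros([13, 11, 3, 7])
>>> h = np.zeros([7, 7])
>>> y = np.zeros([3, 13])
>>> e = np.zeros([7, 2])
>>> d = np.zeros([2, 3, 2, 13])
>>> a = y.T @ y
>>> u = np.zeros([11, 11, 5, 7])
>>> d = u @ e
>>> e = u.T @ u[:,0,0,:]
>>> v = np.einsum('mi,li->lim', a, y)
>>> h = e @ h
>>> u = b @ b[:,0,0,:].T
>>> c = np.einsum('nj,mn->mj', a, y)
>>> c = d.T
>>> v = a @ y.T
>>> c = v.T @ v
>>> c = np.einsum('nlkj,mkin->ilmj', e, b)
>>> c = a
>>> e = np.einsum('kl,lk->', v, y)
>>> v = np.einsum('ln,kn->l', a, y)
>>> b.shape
(13, 11, 3, 7)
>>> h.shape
(7, 5, 11, 7)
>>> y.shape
(3, 13)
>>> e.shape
()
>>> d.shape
(11, 11, 5, 2)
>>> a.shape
(13, 13)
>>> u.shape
(13, 11, 3, 13)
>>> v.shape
(13,)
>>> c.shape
(13, 13)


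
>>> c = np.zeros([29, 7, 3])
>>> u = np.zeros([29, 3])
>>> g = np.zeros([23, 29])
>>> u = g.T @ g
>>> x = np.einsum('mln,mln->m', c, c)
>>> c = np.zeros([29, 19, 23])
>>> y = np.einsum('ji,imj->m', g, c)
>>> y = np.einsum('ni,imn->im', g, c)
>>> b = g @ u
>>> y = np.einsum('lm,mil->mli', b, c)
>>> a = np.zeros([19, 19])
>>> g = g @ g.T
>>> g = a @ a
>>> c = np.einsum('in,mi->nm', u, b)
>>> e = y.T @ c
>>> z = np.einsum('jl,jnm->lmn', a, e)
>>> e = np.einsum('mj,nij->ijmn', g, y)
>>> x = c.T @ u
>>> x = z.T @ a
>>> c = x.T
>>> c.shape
(19, 23, 23)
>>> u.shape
(29, 29)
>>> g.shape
(19, 19)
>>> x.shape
(23, 23, 19)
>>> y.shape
(29, 23, 19)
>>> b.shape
(23, 29)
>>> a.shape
(19, 19)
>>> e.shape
(23, 19, 19, 29)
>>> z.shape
(19, 23, 23)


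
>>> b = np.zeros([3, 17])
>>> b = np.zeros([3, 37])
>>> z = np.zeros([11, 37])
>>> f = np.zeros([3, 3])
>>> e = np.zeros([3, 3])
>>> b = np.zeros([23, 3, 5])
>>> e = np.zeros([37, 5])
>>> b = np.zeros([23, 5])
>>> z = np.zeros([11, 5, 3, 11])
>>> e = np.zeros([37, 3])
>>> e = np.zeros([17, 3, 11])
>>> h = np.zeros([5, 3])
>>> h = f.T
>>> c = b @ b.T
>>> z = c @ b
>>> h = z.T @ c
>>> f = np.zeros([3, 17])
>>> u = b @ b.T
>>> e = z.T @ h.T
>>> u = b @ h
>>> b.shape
(23, 5)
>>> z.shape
(23, 5)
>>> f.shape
(3, 17)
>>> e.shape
(5, 5)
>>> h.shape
(5, 23)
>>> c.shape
(23, 23)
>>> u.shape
(23, 23)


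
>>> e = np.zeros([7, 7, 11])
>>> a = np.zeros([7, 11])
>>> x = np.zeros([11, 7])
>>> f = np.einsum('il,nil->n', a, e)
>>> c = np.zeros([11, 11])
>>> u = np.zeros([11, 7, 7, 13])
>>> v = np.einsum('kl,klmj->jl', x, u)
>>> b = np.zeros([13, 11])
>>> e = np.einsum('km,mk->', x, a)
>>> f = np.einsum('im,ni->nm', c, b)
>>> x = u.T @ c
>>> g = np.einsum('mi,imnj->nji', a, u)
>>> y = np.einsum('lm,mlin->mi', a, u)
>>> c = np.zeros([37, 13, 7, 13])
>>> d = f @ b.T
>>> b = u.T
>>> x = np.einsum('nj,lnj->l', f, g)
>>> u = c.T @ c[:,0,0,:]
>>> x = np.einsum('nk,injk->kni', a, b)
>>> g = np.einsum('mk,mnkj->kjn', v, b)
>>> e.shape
()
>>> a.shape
(7, 11)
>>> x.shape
(11, 7, 13)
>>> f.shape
(13, 11)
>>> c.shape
(37, 13, 7, 13)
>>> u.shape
(13, 7, 13, 13)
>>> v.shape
(13, 7)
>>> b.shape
(13, 7, 7, 11)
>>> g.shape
(7, 11, 7)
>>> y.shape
(11, 7)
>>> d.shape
(13, 13)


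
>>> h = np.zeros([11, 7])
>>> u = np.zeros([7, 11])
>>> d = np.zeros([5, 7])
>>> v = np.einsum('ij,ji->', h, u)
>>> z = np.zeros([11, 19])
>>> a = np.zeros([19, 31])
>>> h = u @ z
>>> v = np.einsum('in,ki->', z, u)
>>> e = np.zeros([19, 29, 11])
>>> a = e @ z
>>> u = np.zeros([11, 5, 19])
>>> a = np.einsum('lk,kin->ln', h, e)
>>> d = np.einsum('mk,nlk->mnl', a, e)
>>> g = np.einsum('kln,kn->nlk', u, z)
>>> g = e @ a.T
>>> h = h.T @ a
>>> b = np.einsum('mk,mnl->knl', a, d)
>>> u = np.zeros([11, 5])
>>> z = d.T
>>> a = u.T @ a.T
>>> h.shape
(19, 11)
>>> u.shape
(11, 5)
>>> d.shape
(7, 19, 29)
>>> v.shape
()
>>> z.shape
(29, 19, 7)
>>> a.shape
(5, 7)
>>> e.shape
(19, 29, 11)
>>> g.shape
(19, 29, 7)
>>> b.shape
(11, 19, 29)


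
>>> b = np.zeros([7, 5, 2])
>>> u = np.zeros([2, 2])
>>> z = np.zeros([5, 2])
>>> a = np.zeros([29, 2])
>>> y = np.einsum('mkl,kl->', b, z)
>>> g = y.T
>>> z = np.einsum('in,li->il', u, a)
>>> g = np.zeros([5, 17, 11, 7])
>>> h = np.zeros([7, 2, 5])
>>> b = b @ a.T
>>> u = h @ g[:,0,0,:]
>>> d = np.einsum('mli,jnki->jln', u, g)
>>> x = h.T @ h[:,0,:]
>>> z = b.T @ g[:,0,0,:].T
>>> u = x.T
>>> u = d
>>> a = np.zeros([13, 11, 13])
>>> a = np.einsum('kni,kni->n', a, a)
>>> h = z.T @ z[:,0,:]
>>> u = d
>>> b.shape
(7, 5, 29)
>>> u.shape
(5, 2, 17)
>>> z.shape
(29, 5, 5)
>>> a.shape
(11,)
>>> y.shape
()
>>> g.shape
(5, 17, 11, 7)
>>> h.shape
(5, 5, 5)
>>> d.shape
(5, 2, 17)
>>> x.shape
(5, 2, 5)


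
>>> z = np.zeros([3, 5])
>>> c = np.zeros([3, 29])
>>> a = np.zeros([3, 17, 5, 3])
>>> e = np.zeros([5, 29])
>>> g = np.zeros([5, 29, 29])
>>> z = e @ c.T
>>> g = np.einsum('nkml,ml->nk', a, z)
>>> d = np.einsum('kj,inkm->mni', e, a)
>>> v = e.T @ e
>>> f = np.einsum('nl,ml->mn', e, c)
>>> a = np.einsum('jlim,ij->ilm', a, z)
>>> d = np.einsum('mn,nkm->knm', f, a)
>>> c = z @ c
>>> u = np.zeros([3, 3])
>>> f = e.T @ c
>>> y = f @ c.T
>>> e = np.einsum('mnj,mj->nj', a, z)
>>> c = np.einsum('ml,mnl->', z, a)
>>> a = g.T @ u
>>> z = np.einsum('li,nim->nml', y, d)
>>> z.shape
(17, 3, 29)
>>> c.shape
()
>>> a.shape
(17, 3)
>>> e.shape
(17, 3)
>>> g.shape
(3, 17)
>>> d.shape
(17, 5, 3)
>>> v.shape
(29, 29)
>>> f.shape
(29, 29)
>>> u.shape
(3, 3)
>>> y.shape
(29, 5)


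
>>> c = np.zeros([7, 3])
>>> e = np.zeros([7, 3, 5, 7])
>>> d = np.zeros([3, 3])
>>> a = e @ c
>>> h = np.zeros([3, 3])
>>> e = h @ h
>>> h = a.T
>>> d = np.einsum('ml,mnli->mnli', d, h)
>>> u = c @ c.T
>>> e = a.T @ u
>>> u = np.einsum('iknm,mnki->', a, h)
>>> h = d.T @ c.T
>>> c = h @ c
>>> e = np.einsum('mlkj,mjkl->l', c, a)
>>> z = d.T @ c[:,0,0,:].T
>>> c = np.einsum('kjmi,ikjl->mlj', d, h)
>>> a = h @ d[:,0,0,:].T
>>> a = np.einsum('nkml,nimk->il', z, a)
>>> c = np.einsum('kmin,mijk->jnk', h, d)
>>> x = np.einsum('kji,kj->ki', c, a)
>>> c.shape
(3, 7, 7)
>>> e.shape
(3,)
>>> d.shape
(3, 5, 3, 7)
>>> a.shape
(3, 7)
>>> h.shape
(7, 3, 5, 7)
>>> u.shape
()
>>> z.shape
(7, 3, 5, 7)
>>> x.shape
(3, 7)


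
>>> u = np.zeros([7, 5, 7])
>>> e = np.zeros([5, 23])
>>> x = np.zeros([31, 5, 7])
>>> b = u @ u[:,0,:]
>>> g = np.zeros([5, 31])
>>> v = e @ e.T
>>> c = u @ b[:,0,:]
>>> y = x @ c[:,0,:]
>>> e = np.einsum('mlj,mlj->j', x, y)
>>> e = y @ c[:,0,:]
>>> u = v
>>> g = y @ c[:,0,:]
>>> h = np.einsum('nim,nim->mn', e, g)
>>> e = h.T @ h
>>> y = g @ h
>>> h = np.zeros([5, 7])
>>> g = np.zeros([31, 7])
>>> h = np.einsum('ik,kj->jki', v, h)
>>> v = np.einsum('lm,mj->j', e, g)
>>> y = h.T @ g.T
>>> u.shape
(5, 5)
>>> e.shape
(31, 31)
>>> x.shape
(31, 5, 7)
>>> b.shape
(7, 5, 7)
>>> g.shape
(31, 7)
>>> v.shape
(7,)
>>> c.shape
(7, 5, 7)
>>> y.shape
(5, 5, 31)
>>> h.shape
(7, 5, 5)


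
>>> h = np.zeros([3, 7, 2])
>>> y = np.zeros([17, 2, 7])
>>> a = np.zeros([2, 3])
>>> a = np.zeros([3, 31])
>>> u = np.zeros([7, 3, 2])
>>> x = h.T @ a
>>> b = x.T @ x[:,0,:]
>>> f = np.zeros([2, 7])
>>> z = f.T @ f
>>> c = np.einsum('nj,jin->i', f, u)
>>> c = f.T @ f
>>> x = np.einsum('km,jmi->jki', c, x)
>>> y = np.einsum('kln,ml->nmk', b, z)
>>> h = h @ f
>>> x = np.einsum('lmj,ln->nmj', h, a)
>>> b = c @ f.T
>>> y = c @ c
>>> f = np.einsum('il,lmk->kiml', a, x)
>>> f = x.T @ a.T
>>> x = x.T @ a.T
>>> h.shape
(3, 7, 7)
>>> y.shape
(7, 7)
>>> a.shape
(3, 31)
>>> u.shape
(7, 3, 2)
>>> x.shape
(7, 7, 3)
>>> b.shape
(7, 2)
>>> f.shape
(7, 7, 3)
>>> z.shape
(7, 7)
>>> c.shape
(7, 7)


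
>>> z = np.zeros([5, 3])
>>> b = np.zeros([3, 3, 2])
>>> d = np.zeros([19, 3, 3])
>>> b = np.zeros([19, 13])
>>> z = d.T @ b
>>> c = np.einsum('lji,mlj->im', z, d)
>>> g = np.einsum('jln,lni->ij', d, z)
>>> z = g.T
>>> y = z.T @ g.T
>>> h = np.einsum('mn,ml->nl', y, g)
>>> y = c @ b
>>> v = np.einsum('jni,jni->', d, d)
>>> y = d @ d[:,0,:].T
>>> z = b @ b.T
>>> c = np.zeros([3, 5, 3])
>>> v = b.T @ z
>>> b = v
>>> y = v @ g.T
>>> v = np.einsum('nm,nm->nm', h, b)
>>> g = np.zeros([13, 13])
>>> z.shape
(19, 19)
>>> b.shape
(13, 19)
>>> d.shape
(19, 3, 3)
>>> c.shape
(3, 5, 3)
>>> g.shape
(13, 13)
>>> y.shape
(13, 13)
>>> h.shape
(13, 19)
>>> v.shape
(13, 19)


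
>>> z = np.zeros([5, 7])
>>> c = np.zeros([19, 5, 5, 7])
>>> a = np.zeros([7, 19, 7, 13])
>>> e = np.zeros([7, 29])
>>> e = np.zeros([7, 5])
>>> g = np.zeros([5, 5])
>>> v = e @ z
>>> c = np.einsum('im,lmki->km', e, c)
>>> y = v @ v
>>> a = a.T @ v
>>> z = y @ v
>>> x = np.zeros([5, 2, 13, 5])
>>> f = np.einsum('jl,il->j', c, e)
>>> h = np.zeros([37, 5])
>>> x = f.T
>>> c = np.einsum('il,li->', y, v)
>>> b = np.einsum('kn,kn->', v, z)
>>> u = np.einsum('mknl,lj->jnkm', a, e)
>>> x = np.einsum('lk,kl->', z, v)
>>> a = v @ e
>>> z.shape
(7, 7)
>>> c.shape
()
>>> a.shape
(7, 5)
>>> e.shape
(7, 5)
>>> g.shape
(5, 5)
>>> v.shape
(7, 7)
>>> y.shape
(7, 7)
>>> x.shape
()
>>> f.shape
(5,)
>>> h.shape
(37, 5)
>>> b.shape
()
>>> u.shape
(5, 19, 7, 13)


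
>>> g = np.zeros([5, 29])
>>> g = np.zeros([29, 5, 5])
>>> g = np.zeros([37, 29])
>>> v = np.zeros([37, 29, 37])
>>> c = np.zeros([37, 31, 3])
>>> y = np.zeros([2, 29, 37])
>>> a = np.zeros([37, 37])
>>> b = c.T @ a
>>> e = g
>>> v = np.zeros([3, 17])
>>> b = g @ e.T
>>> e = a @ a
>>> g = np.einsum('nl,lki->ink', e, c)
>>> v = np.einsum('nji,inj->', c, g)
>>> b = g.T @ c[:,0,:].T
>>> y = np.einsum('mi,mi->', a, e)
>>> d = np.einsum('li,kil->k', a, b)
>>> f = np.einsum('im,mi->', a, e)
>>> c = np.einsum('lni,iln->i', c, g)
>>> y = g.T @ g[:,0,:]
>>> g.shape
(3, 37, 31)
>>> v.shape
()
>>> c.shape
(3,)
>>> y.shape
(31, 37, 31)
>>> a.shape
(37, 37)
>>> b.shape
(31, 37, 37)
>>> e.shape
(37, 37)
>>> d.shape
(31,)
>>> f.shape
()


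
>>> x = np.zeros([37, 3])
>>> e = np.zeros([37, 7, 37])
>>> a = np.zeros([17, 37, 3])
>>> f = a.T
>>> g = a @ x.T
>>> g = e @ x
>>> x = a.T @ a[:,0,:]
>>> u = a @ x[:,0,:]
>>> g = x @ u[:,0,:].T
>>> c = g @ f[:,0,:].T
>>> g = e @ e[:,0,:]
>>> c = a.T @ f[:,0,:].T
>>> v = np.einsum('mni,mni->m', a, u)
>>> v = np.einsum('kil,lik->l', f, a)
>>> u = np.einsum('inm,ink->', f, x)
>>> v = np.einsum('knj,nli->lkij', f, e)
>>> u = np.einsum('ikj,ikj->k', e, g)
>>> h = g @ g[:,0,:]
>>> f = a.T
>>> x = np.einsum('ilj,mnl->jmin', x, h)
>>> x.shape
(3, 37, 3, 7)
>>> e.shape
(37, 7, 37)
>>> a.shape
(17, 37, 3)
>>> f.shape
(3, 37, 17)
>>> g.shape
(37, 7, 37)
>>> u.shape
(7,)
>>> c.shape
(3, 37, 3)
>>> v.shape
(7, 3, 37, 17)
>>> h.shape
(37, 7, 37)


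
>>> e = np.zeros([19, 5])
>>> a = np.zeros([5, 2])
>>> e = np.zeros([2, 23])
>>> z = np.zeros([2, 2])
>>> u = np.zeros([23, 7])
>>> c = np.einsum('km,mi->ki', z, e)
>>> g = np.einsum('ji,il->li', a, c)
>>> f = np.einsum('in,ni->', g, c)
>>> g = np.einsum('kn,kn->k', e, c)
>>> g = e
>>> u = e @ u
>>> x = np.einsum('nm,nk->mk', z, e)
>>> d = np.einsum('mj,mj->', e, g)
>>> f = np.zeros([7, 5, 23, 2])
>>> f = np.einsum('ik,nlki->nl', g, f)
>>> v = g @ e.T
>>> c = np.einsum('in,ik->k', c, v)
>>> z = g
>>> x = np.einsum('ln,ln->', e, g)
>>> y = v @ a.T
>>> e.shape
(2, 23)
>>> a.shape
(5, 2)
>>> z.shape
(2, 23)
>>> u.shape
(2, 7)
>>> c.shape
(2,)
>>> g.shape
(2, 23)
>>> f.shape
(7, 5)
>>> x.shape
()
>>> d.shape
()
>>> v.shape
(2, 2)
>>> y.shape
(2, 5)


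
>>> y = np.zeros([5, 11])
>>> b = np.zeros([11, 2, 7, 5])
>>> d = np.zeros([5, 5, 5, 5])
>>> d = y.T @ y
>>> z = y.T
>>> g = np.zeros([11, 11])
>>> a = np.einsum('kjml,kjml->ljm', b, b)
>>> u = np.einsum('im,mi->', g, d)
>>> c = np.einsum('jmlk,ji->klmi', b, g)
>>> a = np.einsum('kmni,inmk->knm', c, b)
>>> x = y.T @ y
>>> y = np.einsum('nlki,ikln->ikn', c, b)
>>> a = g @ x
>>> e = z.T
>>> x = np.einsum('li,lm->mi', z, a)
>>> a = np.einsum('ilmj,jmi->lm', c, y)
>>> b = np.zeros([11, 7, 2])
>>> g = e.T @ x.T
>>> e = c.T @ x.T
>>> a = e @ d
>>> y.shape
(11, 2, 5)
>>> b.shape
(11, 7, 2)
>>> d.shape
(11, 11)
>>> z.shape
(11, 5)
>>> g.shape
(11, 11)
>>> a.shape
(11, 2, 7, 11)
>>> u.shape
()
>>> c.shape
(5, 7, 2, 11)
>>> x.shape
(11, 5)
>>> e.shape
(11, 2, 7, 11)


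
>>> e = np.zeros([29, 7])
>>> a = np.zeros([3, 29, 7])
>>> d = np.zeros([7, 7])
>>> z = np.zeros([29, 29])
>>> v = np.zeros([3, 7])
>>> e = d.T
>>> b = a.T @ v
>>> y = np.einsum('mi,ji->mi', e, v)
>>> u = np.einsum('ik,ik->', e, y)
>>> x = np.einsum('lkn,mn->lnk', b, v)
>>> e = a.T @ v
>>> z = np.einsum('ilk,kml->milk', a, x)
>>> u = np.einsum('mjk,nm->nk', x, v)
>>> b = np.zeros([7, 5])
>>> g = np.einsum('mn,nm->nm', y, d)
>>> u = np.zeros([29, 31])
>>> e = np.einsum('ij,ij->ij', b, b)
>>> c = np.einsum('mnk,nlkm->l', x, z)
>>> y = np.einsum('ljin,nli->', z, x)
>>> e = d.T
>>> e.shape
(7, 7)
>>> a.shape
(3, 29, 7)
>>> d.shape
(7, 7)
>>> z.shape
(7, 3, 29, 7)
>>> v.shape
(3, 7)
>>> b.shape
(7, 5)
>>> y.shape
()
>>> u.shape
(29, 31)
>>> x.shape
(7, 7, 29)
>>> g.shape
(7, 7)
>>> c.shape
(3,)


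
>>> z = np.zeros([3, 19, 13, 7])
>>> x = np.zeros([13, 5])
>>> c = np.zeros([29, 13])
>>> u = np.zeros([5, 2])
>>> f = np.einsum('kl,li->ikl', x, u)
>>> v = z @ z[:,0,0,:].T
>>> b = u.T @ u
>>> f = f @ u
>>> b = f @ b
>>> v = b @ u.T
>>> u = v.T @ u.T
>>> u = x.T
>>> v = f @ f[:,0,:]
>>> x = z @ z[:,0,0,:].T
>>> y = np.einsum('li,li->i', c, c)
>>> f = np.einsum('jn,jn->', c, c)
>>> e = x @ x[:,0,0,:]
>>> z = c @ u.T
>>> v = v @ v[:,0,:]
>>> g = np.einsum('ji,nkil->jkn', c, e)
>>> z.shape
(29, 5)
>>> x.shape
(3, 19, 13, 3)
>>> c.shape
(29, 13)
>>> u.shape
(5, 13)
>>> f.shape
()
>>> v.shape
(2, 13, 2)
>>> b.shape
(2, 13, 2)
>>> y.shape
(13,)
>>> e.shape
(3, 19, 13, 3)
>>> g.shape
(29, 19, 3)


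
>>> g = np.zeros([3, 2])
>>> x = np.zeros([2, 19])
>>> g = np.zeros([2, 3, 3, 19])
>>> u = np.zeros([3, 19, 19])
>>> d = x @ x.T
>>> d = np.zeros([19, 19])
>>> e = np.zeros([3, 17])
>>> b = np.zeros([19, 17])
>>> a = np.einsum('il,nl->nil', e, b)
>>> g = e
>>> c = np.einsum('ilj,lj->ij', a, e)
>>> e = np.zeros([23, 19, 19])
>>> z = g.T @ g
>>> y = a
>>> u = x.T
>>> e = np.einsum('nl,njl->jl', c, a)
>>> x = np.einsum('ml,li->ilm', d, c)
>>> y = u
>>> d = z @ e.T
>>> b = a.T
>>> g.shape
(3, 17)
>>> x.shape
(17, 19, 19)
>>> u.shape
(19, 2)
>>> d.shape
(17, 3)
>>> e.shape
(3, 17)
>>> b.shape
(17, 3, 19)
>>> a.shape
(19, 3, 17)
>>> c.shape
(19, 17)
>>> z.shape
(17, 17)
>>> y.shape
(19, 2)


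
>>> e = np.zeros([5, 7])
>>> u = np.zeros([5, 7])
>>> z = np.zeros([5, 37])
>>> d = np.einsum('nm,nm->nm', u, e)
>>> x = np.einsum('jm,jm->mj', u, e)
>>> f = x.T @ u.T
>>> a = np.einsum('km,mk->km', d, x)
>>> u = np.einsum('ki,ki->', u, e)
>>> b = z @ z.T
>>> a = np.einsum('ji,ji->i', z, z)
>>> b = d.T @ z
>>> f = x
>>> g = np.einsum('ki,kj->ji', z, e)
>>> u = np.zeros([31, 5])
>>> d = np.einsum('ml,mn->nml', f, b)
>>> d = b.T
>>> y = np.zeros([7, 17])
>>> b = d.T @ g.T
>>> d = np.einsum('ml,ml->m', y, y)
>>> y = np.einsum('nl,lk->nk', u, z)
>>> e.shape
(5, 7)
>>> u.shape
(31, 5)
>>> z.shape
(5, 37)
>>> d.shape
(7,)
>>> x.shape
(7, 5)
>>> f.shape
(7, 5)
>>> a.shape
(37,)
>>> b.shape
(7, 7)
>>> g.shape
(7, 37)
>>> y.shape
(31, 37)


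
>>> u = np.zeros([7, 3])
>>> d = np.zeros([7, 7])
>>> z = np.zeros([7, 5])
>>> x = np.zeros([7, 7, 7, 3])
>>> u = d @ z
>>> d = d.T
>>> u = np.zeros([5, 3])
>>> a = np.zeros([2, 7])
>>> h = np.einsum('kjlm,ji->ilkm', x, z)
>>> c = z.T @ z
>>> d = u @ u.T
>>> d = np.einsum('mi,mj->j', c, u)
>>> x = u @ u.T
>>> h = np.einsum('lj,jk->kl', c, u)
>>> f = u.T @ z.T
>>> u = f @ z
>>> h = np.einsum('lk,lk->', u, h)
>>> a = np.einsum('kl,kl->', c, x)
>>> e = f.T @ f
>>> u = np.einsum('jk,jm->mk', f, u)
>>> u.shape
(5, 7)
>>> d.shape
(3,)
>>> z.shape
(7, 5)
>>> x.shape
(5, 5)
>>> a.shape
()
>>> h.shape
()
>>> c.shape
(5, 5)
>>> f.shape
(3, 7)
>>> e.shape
(7, 7)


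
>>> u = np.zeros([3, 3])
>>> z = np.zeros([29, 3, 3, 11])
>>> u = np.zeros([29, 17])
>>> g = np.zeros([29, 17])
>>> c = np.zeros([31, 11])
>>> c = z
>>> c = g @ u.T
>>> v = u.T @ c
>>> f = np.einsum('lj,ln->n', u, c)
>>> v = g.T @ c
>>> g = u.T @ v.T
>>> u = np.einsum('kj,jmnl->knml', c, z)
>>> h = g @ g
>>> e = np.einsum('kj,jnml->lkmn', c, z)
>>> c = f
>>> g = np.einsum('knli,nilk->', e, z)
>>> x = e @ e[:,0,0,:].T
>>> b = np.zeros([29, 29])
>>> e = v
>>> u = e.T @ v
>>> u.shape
(29, 29)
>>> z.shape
(29, 3, 3, 11)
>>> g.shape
()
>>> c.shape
(29,)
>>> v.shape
(17, 29)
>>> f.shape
(29,)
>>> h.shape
(17, 17)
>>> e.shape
(17, 29)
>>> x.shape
(11, 29, 3, 11)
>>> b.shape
(29, 29)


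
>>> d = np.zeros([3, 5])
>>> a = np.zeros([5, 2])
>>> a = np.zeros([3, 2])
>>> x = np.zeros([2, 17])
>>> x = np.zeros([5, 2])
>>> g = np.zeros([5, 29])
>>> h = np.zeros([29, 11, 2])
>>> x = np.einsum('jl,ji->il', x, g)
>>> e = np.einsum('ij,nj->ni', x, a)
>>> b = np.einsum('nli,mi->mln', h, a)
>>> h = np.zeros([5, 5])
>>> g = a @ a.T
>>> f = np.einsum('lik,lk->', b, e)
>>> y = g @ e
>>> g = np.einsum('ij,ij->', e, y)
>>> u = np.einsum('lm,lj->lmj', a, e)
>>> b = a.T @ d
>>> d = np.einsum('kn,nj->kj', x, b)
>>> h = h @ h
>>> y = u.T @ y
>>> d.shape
(29, 5)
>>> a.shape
(3, 2)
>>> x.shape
(29, 2)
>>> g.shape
()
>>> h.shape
(5, 5)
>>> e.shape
(3, 29)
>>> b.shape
(2, 5)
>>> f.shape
()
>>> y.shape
(29, 2, 29)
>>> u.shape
(3, 2, 29)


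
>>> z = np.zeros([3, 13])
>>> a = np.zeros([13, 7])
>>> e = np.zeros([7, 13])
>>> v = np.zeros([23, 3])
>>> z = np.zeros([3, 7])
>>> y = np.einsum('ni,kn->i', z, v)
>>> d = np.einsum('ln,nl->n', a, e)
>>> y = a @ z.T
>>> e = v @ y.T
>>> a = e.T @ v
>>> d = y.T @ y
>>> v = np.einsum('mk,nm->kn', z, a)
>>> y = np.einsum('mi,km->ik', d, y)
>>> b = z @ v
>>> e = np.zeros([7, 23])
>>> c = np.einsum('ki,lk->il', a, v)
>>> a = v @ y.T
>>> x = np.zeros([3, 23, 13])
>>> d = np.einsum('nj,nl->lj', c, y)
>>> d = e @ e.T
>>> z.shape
(3, 7)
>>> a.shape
(7, 3)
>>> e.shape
(7, 23)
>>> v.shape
(7, 13)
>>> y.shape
(3, 13)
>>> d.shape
(7, 7)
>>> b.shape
(3, 13)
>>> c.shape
(3, 7)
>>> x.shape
(3, 23, 13)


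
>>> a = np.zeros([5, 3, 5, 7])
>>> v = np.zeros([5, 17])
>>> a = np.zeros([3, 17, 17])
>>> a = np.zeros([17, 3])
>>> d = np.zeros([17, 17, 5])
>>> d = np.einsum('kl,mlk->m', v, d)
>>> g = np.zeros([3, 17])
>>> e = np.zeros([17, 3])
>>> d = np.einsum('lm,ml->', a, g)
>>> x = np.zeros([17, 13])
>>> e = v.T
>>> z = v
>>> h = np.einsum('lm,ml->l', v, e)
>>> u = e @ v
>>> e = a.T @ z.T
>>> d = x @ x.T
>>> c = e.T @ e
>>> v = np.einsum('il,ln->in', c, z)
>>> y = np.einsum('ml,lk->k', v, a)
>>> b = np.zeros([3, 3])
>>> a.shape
(17, 3)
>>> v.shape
(5, 17)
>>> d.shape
(17, 17)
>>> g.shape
(3, 17)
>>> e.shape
(3, 5)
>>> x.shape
(17, 13)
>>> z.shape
(5, 17)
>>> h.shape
(5,)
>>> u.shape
(17, 17)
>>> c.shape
(5, 5)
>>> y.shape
(3,)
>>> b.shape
(3, 3)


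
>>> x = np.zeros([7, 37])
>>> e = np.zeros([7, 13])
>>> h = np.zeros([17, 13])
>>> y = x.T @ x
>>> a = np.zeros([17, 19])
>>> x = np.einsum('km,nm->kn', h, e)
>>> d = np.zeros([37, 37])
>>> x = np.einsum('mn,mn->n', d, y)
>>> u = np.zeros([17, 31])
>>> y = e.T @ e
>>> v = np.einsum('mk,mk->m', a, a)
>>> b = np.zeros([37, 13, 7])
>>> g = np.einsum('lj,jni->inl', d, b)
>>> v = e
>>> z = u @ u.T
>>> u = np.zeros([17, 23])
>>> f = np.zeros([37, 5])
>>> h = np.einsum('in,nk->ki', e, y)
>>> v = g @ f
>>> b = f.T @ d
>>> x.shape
(37,)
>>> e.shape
(7, 13)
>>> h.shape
(13, 7)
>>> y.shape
(13, 13)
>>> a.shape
(17, 19)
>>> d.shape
(37, 37)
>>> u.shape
(17, 23)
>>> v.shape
(7, 13, 5)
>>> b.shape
(5, 37)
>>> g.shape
(7, 13, 37)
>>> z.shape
(17, 17)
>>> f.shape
(37, 5)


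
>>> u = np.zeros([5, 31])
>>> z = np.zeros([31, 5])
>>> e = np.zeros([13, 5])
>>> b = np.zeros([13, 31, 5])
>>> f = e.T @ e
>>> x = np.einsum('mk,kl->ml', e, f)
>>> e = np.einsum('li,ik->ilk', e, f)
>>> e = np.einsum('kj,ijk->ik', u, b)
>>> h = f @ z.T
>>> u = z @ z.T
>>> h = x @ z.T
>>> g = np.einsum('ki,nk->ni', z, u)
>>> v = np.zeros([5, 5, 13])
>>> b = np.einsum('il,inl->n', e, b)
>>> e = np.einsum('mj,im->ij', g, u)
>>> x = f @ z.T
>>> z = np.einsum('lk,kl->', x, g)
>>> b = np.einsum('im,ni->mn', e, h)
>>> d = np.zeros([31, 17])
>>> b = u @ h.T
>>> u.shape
(31, 31)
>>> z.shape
()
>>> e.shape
(31, 5)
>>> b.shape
(31, 13)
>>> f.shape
(5, 5)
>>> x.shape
(5, 31)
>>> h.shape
(13, 31)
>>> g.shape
(31, 5)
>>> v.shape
(5, 5, 13)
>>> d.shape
(31, 17)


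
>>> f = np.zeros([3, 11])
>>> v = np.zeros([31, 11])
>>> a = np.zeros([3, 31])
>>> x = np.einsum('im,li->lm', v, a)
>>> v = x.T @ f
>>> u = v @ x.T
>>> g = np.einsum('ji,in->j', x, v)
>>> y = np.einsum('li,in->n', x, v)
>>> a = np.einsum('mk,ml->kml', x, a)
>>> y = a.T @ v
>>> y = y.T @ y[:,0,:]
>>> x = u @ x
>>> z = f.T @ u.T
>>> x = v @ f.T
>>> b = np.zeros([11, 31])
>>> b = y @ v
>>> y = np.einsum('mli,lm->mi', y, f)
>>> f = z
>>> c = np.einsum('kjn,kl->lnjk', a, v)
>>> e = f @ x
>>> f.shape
(11, 11)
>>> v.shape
(11, 11)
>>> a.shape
(11, 3, 31)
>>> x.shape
(11, 3)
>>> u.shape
(11, 3)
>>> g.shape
(3,)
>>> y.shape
(11, 11)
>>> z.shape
(11, 11)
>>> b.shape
(11, 3, 11)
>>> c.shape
(11, 31, 3, 11)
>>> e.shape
(11, 3)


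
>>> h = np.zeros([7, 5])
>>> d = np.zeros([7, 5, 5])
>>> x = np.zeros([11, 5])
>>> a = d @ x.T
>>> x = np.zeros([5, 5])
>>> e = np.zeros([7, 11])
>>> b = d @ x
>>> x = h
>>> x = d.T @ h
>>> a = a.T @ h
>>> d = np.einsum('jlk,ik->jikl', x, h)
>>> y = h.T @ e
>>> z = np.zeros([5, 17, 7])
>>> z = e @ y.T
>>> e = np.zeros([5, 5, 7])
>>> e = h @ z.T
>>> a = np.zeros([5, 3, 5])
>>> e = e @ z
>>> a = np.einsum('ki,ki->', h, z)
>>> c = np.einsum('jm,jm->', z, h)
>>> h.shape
(7, 5)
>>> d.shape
(5, 7, 5, 5)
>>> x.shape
(5, 5, 5)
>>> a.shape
()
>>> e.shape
(7, 5)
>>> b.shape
(7, 5, 5)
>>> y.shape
(5, 11)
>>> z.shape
(7, 5)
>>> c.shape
()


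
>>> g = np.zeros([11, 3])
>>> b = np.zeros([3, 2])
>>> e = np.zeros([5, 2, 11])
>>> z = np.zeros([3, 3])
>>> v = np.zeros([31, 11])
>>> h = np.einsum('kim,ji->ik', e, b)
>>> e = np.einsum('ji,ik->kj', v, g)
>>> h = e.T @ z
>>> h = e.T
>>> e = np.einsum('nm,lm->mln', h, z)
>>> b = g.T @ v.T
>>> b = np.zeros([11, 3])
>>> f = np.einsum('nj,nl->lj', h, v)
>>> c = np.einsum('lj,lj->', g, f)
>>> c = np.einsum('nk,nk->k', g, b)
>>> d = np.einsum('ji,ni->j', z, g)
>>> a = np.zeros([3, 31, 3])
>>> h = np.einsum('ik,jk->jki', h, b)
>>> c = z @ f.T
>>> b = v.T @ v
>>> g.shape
(11, 3)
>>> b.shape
(11, 11)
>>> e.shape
(3, 3, 31)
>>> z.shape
(3, 3)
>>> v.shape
(31, 11)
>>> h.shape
(11, 3, 31)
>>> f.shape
(11, 3)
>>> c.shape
(3, 11)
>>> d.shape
(3,)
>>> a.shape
(3, 31, 3)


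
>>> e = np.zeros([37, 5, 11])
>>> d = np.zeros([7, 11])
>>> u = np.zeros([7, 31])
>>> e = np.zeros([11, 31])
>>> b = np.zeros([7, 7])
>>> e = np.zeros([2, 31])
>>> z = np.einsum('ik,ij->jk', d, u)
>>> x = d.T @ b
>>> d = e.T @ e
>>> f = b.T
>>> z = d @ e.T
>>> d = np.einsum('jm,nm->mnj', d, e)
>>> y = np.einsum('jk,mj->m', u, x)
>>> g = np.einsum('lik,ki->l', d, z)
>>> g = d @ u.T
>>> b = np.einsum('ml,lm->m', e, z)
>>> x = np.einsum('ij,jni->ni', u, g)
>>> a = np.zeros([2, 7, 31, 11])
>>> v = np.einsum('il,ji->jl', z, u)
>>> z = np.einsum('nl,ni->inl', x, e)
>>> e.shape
(2, 31)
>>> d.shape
(31, 2, 31)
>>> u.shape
(7, 31)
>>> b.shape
(2,)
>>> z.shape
(31, 2, 7)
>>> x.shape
(2, 7)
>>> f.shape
(7, 7)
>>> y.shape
(11,)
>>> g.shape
(31, 2, 7)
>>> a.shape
(2, 7, 31, 11)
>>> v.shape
(7, 2)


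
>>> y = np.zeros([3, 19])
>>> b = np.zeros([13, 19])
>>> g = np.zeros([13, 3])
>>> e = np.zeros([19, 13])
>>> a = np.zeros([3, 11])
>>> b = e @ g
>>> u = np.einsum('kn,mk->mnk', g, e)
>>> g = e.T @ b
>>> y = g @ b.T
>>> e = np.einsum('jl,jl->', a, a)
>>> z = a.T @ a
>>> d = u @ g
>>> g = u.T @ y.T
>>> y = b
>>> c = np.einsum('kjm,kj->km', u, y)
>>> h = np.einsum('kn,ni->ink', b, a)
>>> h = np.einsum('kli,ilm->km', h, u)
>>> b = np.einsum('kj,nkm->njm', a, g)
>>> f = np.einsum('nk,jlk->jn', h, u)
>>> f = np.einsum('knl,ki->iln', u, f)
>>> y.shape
(19, 3)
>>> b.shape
(13, 11, 13)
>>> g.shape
(13, 3, 13)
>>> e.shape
()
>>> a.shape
(3, 11)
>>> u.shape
(19, 3, 13)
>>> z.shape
(11, 11)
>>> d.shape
(19, 3, 3)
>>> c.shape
(19, 13)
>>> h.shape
(11, 13)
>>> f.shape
(11, 13, 3)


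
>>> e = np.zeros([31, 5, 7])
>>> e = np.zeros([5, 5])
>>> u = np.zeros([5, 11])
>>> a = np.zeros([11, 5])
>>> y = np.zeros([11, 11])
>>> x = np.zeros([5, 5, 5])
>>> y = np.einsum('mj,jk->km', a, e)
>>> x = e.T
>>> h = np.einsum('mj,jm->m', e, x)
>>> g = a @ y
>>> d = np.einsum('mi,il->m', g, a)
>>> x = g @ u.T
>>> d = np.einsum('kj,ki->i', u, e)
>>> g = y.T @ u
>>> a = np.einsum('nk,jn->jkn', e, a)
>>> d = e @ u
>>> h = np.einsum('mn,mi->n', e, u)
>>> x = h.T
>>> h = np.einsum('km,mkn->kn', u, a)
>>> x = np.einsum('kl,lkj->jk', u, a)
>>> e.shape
(5, 5)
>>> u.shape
(5, 11)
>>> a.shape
(11, 5, 5)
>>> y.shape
(5, 11)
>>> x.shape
(5, 5)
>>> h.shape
(5, 5)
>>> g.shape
(11, 11)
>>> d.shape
(5, 11)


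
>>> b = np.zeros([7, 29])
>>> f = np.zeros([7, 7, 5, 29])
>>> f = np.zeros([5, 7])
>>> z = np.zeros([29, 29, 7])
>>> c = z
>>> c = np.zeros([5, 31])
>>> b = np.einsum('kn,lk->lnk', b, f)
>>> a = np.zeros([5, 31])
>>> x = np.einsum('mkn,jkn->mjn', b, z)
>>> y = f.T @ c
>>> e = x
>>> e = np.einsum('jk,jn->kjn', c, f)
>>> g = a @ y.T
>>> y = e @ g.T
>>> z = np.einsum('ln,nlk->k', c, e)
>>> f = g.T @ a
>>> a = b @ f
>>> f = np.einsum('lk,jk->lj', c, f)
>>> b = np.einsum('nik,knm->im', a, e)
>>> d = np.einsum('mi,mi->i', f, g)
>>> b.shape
(29, 7)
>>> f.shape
(5, 7)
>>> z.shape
(7,)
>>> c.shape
(5, 31)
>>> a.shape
(5, 29, 31)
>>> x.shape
(5, 29, 7)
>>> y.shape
(31, 5, 5)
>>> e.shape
(31, 5, 7)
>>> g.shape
(5, 7)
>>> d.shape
(7,)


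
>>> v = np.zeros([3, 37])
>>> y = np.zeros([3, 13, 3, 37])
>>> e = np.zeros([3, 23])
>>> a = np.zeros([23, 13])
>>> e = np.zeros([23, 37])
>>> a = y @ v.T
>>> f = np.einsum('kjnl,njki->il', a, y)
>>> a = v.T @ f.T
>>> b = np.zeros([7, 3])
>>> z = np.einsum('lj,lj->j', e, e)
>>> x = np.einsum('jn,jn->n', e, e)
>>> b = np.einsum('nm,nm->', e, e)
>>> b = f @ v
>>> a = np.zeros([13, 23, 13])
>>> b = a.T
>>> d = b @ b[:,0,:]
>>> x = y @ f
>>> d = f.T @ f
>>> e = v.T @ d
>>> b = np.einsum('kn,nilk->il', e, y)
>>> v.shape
(3, 37)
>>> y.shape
(3, 13, 3, 37)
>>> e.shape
(37, 3)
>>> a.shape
(13, 23, 13)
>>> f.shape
(37, 3)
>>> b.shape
(13, 3)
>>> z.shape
(37,)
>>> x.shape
(3, 13, 3, 3)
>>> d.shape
(3, 3)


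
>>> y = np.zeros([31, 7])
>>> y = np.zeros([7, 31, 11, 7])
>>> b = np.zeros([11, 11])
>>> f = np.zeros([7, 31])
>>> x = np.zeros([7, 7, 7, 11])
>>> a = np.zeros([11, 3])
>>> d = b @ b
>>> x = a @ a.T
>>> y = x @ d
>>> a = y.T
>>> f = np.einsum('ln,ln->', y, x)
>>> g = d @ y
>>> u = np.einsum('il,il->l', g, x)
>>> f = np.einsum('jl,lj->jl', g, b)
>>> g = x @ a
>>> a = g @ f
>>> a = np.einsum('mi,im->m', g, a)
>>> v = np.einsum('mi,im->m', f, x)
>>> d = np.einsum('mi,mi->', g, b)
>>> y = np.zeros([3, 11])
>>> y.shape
(3, 11)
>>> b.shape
(11, 11)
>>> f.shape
(11, 11)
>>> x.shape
(11, 11)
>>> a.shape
(11,)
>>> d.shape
()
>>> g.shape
(11, 11)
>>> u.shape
(11,)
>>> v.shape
(11,)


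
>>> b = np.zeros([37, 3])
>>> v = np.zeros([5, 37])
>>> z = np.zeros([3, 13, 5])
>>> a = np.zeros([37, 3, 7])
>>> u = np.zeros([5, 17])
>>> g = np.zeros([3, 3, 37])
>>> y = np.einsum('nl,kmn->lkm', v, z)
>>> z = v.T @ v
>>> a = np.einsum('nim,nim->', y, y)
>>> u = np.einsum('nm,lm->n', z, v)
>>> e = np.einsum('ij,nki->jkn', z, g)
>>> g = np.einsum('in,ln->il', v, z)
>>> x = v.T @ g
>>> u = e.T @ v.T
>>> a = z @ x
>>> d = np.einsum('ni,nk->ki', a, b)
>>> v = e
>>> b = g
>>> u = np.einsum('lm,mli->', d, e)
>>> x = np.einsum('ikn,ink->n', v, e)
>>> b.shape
(5, 37)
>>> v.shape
(37, 3, 3)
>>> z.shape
(37, 37)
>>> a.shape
(37, 37)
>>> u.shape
()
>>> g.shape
(5, 37)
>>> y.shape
(37, 3, 13)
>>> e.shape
(37, 3, 3)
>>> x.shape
(3,)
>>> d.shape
(3, 37)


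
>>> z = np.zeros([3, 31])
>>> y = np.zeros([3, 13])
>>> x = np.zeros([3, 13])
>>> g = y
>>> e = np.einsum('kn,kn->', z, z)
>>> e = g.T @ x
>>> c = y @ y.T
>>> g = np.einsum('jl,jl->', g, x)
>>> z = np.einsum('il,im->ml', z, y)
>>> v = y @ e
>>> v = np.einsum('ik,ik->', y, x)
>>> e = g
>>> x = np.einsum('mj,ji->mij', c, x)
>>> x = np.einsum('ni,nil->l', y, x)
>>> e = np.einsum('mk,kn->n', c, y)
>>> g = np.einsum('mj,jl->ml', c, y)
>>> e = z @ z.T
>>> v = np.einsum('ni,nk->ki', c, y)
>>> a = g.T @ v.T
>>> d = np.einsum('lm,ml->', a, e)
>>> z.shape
(13, 31)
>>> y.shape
(3, 13)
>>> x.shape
(3,)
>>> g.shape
(3, 13)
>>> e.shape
(13, 13)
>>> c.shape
(3, 3)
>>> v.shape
(13, 3)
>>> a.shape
(13, 13)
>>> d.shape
()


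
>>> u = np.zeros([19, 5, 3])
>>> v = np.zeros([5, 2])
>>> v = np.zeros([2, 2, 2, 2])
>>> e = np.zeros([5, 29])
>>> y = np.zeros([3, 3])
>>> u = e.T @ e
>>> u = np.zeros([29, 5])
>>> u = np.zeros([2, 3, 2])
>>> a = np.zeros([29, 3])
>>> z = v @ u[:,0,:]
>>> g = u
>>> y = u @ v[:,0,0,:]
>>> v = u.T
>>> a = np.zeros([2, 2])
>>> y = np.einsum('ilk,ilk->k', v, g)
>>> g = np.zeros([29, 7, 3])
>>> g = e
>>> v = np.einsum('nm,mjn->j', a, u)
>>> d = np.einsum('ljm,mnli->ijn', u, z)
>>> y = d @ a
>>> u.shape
(2, 3, 2)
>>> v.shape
(3,)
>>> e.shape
(5, 29)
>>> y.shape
(2, 3, 2)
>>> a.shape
(2, 2)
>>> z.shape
(2, 2, 2, 2)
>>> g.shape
(5, 29)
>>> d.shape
(2, 3, 2)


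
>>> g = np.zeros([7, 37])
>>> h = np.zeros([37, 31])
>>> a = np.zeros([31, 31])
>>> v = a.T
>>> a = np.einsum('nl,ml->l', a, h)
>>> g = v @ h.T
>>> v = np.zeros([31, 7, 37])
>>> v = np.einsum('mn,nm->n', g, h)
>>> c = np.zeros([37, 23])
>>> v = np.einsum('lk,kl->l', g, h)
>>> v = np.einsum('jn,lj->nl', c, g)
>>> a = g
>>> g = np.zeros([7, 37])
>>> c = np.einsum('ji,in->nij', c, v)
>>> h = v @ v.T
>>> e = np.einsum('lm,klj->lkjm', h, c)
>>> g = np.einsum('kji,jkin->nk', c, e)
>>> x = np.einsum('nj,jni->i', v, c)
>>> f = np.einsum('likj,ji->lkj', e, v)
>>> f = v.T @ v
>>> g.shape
(23, 31)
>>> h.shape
(23, 23)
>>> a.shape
(31, 37)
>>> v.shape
(23, 31)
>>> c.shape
(31, 23, 37)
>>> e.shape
(23, 31, 37, 23)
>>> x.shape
(37,)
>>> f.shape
(31, 31)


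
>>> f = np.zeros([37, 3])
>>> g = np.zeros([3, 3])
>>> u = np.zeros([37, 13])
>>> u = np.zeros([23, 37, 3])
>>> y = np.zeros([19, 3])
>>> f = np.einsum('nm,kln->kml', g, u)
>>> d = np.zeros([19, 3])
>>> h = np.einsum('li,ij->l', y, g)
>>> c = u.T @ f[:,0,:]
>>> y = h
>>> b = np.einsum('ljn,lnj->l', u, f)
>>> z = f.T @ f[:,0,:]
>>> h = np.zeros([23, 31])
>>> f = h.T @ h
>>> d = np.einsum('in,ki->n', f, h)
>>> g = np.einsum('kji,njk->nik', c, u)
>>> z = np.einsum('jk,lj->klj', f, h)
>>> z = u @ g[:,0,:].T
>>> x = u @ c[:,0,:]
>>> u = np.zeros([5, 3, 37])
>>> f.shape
(31, 31)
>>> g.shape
(23, 37, 3)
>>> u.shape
(5, 3, 37)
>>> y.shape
(19,)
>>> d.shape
(31,)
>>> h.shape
(23, 31)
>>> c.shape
(3, 37, 37)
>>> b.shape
(23,)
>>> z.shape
(23, 37, 23)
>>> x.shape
(23, 37, 37)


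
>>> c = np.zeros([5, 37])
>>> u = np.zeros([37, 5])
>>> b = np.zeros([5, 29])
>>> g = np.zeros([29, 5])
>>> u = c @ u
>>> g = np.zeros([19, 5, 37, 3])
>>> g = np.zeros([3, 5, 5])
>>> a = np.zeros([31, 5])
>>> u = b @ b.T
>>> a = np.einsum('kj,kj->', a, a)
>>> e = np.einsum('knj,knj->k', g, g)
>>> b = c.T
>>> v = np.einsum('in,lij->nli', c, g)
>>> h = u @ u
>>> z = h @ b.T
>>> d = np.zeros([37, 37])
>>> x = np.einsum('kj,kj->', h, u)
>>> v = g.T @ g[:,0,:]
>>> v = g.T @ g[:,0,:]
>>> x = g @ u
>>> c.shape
(5, 37)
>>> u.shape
(5, 5)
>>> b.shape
(37, 5)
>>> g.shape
(3, 5, 5)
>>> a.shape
()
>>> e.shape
(3,)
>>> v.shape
(5, 5, 5)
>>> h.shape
(5, 5)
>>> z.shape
(5, 37)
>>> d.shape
(37, 37)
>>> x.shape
(3, 5, 5)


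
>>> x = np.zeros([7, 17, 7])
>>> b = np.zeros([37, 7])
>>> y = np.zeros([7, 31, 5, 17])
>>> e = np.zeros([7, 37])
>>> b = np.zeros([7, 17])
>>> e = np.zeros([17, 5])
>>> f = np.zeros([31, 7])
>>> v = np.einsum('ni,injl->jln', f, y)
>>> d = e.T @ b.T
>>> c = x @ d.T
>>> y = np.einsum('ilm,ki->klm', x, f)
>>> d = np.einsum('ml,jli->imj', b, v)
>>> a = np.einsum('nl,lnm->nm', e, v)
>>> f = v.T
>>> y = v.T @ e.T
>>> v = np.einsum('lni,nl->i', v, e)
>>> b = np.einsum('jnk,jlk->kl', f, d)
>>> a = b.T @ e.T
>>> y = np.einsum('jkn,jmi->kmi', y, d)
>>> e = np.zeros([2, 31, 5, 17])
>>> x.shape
(7, 17, 7)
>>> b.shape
(5, 7)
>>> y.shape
(17, 7, 5)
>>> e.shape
(2, 31, 5, 17)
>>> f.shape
(31, 17, 5)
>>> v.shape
(31,)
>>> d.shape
(31, 7, 5)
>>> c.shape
(7, 17, 5)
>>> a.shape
(7, 17)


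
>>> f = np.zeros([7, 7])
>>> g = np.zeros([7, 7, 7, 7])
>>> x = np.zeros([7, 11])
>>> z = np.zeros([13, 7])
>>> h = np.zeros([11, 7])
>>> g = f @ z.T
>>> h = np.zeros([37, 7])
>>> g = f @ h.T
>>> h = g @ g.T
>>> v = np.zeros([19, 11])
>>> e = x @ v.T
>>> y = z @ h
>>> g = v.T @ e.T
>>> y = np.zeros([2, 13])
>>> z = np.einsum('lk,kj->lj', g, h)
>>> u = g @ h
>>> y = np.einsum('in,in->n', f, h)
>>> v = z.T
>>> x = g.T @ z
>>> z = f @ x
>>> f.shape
(7, 7)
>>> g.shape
(11, 7)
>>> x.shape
(7, 7)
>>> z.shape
(7, 7)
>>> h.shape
(7, 7)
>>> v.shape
(7, 11)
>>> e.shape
(7, 19)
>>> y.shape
(7,)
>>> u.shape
(11, 7)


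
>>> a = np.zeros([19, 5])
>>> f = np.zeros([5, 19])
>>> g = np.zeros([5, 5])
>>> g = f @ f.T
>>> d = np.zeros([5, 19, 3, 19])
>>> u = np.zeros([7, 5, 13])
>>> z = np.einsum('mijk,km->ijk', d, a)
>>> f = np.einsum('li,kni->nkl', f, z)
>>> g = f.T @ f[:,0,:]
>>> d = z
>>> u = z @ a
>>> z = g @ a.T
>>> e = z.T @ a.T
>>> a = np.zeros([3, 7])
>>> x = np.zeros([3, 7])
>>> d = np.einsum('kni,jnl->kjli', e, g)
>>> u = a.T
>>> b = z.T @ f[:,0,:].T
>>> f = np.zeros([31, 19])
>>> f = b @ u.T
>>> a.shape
(3, 7)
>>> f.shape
(19, 19, 7)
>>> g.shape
(5, 19, 5)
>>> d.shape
(19, 5, 5, 19)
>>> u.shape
(7, 3)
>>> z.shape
(5, 19, 19)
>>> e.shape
(19, 19, 19)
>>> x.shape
(3, 7)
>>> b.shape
(19, 19, 3)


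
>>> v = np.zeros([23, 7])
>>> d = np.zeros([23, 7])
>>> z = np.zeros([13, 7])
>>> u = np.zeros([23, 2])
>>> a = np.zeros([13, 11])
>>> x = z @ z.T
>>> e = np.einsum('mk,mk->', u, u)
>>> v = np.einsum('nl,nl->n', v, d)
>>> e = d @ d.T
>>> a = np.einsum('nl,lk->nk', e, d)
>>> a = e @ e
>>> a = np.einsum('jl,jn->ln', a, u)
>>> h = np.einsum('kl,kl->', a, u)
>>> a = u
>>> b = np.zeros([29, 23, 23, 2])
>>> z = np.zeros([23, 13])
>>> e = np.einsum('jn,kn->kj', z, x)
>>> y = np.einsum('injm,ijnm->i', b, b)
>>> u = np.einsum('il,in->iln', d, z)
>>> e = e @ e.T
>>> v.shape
(23,)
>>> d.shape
(23, 7)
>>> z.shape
(23, 13)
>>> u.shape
(23, 7, 13)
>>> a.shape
(23, 2)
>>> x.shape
(13, 13)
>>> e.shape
(13, 13)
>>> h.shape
()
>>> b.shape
(29, 23, 23, 2)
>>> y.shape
(29,)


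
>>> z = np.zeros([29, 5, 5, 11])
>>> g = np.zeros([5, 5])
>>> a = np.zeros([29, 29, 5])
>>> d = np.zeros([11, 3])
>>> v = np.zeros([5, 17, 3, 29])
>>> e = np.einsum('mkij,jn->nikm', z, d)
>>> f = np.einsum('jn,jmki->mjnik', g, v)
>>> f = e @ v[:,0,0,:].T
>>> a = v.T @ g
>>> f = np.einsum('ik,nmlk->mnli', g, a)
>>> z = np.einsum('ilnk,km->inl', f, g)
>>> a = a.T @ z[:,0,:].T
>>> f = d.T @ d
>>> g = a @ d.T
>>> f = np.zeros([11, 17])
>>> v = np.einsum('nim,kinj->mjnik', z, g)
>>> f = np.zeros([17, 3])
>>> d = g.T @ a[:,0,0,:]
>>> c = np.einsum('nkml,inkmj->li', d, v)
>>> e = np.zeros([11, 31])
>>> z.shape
(3, 17, 29)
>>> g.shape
(5, 17, 3, 11)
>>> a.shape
(5, 17, 3, 3)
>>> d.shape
(11, 3, 17, 3)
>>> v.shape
(29, 11, 3, 17, 5)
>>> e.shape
(11, 31)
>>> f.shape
(17, 3)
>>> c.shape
(3, 29)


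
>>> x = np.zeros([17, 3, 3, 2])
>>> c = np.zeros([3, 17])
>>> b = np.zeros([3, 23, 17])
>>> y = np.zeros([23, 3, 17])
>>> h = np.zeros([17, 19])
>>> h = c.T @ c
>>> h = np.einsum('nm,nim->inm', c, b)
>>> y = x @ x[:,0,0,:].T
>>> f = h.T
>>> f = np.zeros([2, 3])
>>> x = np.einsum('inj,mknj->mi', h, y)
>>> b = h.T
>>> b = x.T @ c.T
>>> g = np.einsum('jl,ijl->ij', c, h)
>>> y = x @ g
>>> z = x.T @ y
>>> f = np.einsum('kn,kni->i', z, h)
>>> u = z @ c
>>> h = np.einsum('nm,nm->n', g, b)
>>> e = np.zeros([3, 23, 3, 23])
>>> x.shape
(17, 23)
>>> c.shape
(3, 17)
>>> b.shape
(23, 3)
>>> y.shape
(17, 3)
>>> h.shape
(23,)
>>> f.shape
(17,)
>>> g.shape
(23, 3)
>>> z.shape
(23, 3)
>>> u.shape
(23, 17)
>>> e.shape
(3, 23, 3, 23)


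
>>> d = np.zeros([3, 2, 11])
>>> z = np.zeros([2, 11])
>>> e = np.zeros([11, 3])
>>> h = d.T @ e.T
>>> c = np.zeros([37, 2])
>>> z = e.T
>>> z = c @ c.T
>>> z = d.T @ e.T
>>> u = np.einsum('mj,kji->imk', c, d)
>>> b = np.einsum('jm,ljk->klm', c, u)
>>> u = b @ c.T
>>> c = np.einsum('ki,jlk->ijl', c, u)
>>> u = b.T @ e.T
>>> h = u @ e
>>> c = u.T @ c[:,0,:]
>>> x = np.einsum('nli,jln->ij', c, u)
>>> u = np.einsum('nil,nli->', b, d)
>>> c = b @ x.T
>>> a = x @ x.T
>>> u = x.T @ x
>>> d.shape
(3, 2, 11)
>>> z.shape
(11, 2, 11)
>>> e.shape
(11, 3)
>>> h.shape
(2, 11, 3)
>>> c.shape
(3, 11, 11)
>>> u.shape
(2, 2)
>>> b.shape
(3, 11, 2)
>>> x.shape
(11, 2)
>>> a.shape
(11, 11)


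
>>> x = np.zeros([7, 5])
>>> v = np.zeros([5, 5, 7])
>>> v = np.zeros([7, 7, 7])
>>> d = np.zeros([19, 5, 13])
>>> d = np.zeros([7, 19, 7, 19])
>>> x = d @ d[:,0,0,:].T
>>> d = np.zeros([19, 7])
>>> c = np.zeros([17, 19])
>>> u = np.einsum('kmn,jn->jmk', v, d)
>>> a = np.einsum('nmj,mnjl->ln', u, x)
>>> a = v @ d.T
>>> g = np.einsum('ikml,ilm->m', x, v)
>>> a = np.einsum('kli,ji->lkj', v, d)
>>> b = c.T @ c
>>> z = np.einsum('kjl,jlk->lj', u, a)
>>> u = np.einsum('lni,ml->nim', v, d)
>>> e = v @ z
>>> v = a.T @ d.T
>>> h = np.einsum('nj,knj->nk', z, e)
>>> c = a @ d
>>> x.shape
(7, 19, 7, 7)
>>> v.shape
(19, 7, 19)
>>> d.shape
(19, 7)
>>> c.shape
(7, 7, 7)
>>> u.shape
(7, 7, 19)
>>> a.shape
(7, 7, 19)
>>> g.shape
(7,)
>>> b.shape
(19, 19)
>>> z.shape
(7, 7)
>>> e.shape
(7, 7, 7)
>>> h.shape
(7, 7)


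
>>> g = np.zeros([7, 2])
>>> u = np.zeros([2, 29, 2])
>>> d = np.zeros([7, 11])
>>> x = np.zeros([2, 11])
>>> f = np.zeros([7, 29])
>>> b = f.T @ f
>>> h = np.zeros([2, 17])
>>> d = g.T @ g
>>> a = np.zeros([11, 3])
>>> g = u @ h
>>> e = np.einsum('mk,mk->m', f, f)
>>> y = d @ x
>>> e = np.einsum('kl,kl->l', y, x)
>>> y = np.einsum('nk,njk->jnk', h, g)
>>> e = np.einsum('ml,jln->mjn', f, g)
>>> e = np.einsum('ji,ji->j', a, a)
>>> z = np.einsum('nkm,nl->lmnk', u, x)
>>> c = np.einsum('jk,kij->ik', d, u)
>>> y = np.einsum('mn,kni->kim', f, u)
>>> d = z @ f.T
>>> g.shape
(2, 29, 17)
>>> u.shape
(2, 29, 2)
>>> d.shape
(11, 2, 2, 7)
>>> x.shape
(2, 11)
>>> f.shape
(7, 29)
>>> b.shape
(29, 29)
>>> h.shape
(2, 17)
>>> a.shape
(11, 3)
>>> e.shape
(11,)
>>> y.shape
(2, 2, 7)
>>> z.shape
(11, 2, 2, 29)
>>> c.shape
(29, 2)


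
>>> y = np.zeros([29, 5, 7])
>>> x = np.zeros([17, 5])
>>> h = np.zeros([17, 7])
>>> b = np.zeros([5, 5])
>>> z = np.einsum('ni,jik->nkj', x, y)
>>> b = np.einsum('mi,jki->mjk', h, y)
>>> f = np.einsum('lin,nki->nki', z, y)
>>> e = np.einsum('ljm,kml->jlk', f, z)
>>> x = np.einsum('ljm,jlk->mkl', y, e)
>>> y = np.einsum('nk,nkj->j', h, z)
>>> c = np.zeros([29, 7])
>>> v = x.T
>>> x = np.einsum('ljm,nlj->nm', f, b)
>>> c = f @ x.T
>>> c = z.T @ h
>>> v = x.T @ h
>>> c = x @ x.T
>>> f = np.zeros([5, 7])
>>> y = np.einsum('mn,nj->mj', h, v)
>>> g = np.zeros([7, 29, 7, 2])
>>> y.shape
(17, 7)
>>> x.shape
(17, 7)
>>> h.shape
(17, 7)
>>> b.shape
(17, 29, 5)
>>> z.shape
(17, 7, 29)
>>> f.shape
(5, 7)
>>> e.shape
(5, 29, 17)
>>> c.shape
(17, 17)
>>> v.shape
(7, 7)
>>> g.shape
(7, 29, 7, 2)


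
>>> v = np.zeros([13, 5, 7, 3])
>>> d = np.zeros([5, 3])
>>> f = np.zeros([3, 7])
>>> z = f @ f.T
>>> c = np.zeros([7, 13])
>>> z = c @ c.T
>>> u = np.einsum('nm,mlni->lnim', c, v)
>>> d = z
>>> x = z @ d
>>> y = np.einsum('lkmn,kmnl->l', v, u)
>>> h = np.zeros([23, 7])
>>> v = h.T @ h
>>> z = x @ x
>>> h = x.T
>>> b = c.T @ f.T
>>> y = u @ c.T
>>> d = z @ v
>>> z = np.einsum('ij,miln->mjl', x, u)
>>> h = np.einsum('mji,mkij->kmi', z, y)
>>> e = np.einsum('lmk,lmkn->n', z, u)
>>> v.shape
(7, 7)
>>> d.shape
(7, 7)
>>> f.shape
(3, 7)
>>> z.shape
(5, 7, 3)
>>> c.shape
(7, 13)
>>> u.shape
(5, 7, 3, 13)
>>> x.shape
(7, 7)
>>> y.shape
(5, 7, 3, 7)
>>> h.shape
(7, 5, 3)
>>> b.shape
(13, 3)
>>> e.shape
(13,)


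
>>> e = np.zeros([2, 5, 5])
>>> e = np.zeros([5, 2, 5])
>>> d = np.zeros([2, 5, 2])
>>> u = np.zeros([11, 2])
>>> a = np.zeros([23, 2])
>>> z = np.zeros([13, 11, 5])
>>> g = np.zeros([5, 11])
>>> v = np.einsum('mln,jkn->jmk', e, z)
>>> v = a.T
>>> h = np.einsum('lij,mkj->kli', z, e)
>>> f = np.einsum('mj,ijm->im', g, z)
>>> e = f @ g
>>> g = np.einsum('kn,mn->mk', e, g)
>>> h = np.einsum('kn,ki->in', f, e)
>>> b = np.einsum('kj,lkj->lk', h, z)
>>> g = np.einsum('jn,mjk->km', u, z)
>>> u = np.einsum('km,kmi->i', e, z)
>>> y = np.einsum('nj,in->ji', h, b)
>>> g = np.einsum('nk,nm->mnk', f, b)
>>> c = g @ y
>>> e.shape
(13, 11)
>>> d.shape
(2, 5, 2)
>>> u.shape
(5,)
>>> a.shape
(23, 2)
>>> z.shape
(13, 11, 5)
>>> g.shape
(11, 13, 5)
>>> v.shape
(2, 23)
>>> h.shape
(11, 5)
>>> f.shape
(13, 5)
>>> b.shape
(13, 11)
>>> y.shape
(5, 13)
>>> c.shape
(11, 13, 13)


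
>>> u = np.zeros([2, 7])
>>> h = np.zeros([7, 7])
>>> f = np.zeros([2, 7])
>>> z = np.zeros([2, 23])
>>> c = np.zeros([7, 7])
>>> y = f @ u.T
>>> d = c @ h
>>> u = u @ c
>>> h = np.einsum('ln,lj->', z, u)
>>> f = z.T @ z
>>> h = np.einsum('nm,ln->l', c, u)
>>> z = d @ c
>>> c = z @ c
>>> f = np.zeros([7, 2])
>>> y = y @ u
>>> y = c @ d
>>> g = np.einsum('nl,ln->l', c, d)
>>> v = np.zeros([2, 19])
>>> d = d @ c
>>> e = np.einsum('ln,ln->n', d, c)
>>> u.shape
(2, 7)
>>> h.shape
(2,)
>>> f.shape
(7, 2)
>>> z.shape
(7, 7)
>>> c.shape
(7, 7)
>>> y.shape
(7, 7)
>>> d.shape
(7, 7)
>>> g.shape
(7,)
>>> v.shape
(2, 19)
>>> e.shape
(7,)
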